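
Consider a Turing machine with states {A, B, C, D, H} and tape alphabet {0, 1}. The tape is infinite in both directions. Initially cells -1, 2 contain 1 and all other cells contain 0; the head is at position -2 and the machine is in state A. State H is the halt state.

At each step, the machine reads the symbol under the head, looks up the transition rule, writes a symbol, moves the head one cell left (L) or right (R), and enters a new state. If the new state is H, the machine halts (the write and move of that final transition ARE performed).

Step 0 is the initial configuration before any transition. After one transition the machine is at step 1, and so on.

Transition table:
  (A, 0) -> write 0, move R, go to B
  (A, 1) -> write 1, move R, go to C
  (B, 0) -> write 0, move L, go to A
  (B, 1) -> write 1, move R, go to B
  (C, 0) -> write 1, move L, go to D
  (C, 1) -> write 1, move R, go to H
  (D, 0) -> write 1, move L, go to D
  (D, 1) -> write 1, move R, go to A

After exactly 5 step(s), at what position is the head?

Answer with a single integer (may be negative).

Answer: -1

Derivation:
Step 1: in state A at pos -2, read 0 -> (A,0)->write 0,move R,goto B. Now: state=B, head=-1, tape[-3..3]=0010010 (head:   ^)
Step 2: in state B at pos -1, read 1 -> (B,1)->write 1,move R,goto B. Now: state=B, head=0, tape[-3..3]=0010010 (head:    ^)
Step 3: in state B at pos 0, read 0 -> (B,0)->write 0,move L,goto A. Now: state=A, head=-1, tape[-3..3]=0010010 (head:   ^)
Step 4: in state A at pos -1, read 1 -> (A,1)->write 1,move R,goto C. Now: state=C, head=0, tape[-3..3]=0010010 (head:    ^)
Step 5: in state C at pos 0, read 0 -> (C,0)->write 1,move L,goto D. Now: state=D, head=-1, tape[-3..3]=0011010 (head:   ^)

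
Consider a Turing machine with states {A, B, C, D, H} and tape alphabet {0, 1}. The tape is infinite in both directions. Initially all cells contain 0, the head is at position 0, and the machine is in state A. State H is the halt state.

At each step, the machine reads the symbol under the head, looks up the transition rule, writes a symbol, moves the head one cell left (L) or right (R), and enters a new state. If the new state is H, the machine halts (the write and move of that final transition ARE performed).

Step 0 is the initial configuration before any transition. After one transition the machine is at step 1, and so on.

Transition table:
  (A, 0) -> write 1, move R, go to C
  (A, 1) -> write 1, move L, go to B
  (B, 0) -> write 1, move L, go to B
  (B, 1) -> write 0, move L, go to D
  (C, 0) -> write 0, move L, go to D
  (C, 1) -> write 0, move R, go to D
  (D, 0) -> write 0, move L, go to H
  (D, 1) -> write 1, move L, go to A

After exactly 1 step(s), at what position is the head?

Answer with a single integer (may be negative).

Step 1: in state A at pos 0, read 0 -> (A,0)->write 1,move R,goto C. Now: state=C, head=1, tape[-1..2]=0100 (head:   ^)

Answer: 1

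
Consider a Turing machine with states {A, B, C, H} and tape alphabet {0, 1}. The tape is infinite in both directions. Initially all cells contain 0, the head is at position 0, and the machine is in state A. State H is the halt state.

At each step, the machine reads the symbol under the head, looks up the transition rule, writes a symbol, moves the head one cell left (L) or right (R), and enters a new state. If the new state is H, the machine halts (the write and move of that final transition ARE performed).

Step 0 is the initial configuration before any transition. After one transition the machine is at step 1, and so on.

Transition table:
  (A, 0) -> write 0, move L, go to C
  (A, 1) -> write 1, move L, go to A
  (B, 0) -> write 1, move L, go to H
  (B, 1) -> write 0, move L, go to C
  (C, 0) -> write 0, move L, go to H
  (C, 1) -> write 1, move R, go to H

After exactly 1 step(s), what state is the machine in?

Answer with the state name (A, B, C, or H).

Answer: C

Derivation:
Step 1: in state A at pos 0, read 0 -> (A,0)->write 0,move L,goto C. Now: state=C, head=-1, tape[-2..1]=0000 (head:  ^)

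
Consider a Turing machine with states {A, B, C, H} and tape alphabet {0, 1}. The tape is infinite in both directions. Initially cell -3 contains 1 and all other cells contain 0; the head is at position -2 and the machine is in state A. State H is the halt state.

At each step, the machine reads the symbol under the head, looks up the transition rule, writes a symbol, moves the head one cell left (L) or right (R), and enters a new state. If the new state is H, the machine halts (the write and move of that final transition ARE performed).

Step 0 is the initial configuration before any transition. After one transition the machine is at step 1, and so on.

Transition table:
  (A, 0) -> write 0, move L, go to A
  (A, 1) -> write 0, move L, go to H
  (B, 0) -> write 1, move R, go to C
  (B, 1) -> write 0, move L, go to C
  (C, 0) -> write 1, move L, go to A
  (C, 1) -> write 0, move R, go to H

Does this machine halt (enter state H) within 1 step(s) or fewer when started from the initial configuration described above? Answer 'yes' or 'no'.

Answer: no

Derivation:
Step 1: in state A at pos -2, read 0 -> (A,0)->write 0,move L,goto A. Now: state=A, head=-3, tape[-4..-1]=0100 (head:  ^)
After 1 step(s): state = A (not H) -> not halted within 1 -> no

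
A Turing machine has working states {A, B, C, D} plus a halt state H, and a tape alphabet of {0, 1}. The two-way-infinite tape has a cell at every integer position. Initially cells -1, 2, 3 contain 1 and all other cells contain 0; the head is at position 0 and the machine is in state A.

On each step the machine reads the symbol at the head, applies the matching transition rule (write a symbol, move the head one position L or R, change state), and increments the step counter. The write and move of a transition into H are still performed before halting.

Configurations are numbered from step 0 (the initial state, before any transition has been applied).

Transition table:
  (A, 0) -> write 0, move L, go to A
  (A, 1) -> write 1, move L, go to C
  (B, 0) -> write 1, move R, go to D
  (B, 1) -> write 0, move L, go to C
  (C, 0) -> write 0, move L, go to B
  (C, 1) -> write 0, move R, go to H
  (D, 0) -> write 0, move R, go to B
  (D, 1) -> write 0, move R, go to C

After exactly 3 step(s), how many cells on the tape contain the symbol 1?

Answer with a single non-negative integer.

Answer: 3

Derivation:
Step 1: in state A at pos 0, read 0 -> (A,0)->write 0,move L,goto A. Now: state=A, head=-1, tape[-2..4]=0100110 (head:  ^)
Step 2: in state A at pos -1, read 1 -> (A,1)->write 1,move L,goto C. Now: state=C, head=-2, tape[-3..4]=00100110 (head:  ^)
Step 3: in state C at pos -2, read 0 -> (C,0)->write 0,move L,goto B. Now: state=B, head=-3, tape[-4..4]=000100110 (head:  ^)
Cells containing 1 after step 3: {-1, 2, 3} -> 3 cell(s)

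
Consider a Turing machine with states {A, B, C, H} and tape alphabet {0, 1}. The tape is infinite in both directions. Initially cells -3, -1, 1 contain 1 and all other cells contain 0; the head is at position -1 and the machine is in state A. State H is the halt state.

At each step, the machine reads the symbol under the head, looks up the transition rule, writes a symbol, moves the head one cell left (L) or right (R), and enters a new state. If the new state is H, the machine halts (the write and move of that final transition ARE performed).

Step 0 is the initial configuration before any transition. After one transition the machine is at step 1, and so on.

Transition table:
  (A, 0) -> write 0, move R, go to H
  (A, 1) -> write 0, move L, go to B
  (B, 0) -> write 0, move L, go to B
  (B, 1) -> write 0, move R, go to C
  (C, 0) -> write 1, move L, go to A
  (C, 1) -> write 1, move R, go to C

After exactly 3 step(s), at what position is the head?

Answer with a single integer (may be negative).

Step 1: in state A at pos -1, read 1 -> (A,1)->write 0,move L,goto B. Now: state=B, head=-2, tape[-4..2]=0100010 (head:   ^)
Step 2: in state B at pos -2, read 0 -> (B,0)->write 0,move L,goto B. Now: state=B, head=-3, tape[-4..2]=0100010 (head:  ^)
Step 3: in state B at pos -3, read 1 -> (B,1)->write 0,move R,goto C. Now: state=C, head=-2, tape[-4..2]=0000010 (head:   ^)

Answer: -2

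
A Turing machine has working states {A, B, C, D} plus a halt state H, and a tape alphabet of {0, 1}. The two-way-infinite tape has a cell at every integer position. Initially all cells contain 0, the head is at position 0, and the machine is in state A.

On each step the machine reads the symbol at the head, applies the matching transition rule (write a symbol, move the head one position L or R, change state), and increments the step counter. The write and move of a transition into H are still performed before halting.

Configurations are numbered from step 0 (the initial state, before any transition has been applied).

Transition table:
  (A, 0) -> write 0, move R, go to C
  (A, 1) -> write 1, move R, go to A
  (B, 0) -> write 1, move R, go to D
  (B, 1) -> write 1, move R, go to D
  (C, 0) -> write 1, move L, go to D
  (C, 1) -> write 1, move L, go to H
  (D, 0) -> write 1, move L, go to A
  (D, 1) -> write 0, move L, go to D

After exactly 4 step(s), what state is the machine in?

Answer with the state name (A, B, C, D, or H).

Step 1: in state A at pos 0, read 0 -> (A,0)->write 0,move R,goto C. Now: state=C, head=1, tape[-1..2]=0000 (head:   ^)
Step 2: in state C at pos 1, read 0 -> (C,0)->write 1,move L,goto D. Now: state=D, head=0, tape[-1..2]=0010 (head:  ^)
Step 3: in state D at pos 0, read 0 -> (D,0)->write 1,move L,goto A. Now: state=A, head=-1, tape[-2..2]=00110 (head:  ^)
Step 4: in state A at pos -1, read 0 -> (A,0)->write 0,move R,goto C. Now: state=C, head=0, tape[-2..2]=00110 (head:   ^)

Answer: C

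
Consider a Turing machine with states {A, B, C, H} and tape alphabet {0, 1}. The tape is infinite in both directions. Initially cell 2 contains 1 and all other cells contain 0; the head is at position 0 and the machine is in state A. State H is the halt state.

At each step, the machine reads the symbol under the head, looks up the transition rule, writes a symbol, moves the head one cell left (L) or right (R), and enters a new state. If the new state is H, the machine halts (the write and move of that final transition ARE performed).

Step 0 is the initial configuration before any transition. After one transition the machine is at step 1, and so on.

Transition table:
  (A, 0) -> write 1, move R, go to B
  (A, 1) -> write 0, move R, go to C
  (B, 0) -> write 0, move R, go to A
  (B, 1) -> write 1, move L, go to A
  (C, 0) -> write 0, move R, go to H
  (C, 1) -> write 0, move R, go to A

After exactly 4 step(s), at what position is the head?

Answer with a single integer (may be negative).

Step 1: in state A at pos 0, read 0 -> (A,0)->write 1,move R,goto B. Now: state=B, head=1, tape[-1..3]=01010 (head:   ^)
Step 2: in state B at pos 1, read 0 -> (B,0)->write 0,move R,goto A. Now: state=A, head=2, tape[-1..3]=01010 (head:    ^)
Step 3: in state A at pos 2, read 1 -> (A,1)->write 0,move R,goto C. Now: state=C, head=3, tape[-1..4]=010000 (head:     ^)
Step 4: in state C at pos 3, read 0 -> (C,0)->write 0,move R,goto H. Now: state=H, head=4, tape[-1..5]=0100000 (head:      ^)

Answer: 4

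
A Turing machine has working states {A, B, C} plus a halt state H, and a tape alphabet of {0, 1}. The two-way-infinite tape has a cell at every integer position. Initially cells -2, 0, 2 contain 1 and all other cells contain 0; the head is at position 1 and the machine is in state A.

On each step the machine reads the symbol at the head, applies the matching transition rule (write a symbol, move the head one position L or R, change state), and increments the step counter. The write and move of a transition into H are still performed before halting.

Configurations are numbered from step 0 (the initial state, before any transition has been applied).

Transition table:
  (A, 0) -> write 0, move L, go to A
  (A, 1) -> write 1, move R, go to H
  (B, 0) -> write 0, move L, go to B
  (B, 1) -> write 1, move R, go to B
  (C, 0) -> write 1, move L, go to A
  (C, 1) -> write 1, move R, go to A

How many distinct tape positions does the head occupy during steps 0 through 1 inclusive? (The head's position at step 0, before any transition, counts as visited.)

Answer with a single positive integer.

Step 1: in state A at pos 1, read 0 -> (A,0)->write 0,move L,goto A. Now: state=A, head=0, tape[-3..3]=0101010 (head:    ^)
Head positions at steps 0..1: starting at 1, distinct positions visited = {0, 1} -> 2 position(s)

Answer: 2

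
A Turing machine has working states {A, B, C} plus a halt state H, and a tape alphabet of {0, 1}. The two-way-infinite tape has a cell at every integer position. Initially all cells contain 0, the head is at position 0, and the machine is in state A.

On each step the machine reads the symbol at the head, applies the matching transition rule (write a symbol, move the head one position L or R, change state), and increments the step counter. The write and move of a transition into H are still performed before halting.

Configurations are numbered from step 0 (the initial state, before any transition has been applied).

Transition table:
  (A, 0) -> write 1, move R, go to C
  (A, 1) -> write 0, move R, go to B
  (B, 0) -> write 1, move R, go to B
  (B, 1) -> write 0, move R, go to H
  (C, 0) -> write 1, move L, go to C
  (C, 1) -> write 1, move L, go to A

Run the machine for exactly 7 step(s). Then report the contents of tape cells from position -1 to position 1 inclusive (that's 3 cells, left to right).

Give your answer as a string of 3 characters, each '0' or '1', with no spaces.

Answer: 001

Derivation:
Step 1: in state A at pos 0, read 0 -> (A,0)->write 1,move R,goto C. Now: state=C, head=1, tape[-1..2]=0100 (head:   ^)
Step 2: in state C at pos 1, read 0 -> (C,0)->write 1,move L,goto C. Now: state=C, head=0, tape[-1..2]=0110 (head:  ^)
Step 3: in state C at pos 0, read 1 -> (C,1)->write 1,move L,goto A. Now: state=A, head=-1, tape[-2..2]=00110 (head:  ^)
Step 4: in state A at pos -1, read 0 -> (A,0)->write 1,move R,goto C. Now: state=C, head=0, tape[-2..2]=01110 (head:   ^)
Step 5: in state C at pos 0, read 1 -> (C,1)->write 1,move L,goto A. Now: state=A, head=-1, tape[-2..2]=01110 (head:  ^)
Step 6: in state A at pos -1, read 1 -> (A,1)->write 0,move R,goto B. Now: state=B, head=0, tape[-2..2]=00110 (head:   ^)
Step 7: in state B at pos 0, read 1 -> (B,1)->write 0,move R,goto H. Now: state=H, head=1, tape[-2..2]=00010 (head:    ^)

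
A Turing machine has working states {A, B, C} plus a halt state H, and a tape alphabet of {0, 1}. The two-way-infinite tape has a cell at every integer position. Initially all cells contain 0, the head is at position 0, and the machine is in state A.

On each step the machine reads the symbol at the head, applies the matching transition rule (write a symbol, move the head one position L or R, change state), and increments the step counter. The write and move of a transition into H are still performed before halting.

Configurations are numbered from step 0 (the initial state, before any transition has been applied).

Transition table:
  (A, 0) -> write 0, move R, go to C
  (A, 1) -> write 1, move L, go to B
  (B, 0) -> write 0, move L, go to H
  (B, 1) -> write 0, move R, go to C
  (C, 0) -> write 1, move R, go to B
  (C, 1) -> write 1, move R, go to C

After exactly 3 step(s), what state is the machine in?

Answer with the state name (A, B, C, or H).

Step 1: in state A at pos 0, read 0 -> (A,0)->write 0,move R,goto C. Now: state=C, head=1, tape[-1..2]=0000 (head:   ^)
Step 2: in state C at pos 1, read 0 -> (C,0)->write 1,move R,goto B. Now: state=B, head=2, tape[-1..3]=00100 (head:    ^)
Step 3: in state B at pos 2, read 0 -> (B,0)->write 0,move L,goto H. Now: state=H, head=1, tape[-1..3]=00100 (head:   ^)

Answer: H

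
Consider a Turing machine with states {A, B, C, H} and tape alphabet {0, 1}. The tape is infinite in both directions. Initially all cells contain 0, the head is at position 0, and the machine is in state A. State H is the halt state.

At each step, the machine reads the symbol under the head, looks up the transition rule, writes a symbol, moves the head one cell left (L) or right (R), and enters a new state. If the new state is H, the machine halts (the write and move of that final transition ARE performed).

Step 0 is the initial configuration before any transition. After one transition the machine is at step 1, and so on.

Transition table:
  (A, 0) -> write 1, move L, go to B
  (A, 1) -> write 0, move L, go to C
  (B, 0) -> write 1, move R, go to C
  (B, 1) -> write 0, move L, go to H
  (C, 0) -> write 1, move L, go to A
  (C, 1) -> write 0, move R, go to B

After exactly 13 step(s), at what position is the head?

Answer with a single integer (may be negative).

Answer: -3

Derivation:
Step 1: in state A at pos 0, read 0 -> (A,0)->write 1,move L,goto B. Now: state=B, head=-1, tape[-2..1]=0010 (head:  ^)
Step 2: in state B at pos -1, read 0 -> (B,0)->write 1,move R,goto C. Now: state=C, head=0, tape[-2..1]=0110 (head:   ^)
Step 3: in state C at pos 0, read 1 -> (C,1)->write 0,move R,goto B. Now: state=B, head=1, tape[-2..2]=01000 (head:    ^)
Step 4: in state B at pos 1, read 0 -> (B,0)->write 1,move R,goto C. Now: state=C, head=2, tape[-2..3]=010100 (head:     ^)
Step 5: in state C at pos 2, read 0 -> (C,0)->write 1,move L,goto A. Now: state=A, head=1, tape[-2..3]=010110 (head:    ^)
Step 6: in state A at pos 1, read 1 -> (A,1)->write 0,move L,goto C. Now: state=C, head=0, tape[-2..3]=010010 (head:   ^)
Step 7: in state C at pos 0, read 0 -> (C,0)->write 1,move L,goto A. Now: state=A, head=-1, tape[-2..3]=011010 (head:  ^)
Step 8: in state A at pos -1, read 1 -> (A,1)->write 0,move L,goto C. Now: state=C, head=-2, tape[-3..3]=0001010 (head:  ^)
Step 9: in state C at pos -2, read 0 -> (C,0)->write 1,move L,goto A. Now: state=A, head=-3, tape[-4..3]=00101010 (head:  ^)
Step 10: in state A at pos -3, read 0 -> (A,0)->write 1,move L,goto B. Now: state=B, head=-4, tape[-5..3]=001101010 (head:  ^)
Step 11: in state B at pos -4, read 0 -> (B,0)->write 1,move R,goto C. Now: state=C, head=-3, tape[-5..3]=011101010 (head:   ^)
Step 12: in state C at pos -3, read 1 -> (C,1)->write 0,move R,goto B. Now: state=B, head=-2, tape[-5..3]=010101010 (head:    ^)
Step 13: in state B at pos -2, read 1 -> (B,1)->write 0,move L,goto H. Now: state=H, head=-3, tape[-5..3]=010001010 (head:   ^)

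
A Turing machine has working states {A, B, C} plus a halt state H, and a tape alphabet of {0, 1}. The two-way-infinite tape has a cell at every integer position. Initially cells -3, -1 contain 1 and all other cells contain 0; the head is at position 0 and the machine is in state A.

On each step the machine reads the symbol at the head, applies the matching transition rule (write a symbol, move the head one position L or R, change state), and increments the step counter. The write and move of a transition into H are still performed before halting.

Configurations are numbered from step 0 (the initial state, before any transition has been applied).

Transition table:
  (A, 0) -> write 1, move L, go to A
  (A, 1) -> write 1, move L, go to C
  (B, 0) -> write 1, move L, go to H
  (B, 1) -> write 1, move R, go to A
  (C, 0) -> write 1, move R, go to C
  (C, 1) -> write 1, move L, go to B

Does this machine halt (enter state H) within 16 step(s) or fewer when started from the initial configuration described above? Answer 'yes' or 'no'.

Step 1: in state A at pos 0, read 0 -> (A,0)->write 1,move L,goto A. Now: state=A, head=-1, tape[-4..1]=010110 (head:    ^)
Step 2: in state A at pos -1, read 1 -> (A,1)->write 1,move L,goto C. Now: state=C, head=-2, tape[-4..1]=010110 (head:   ^)
Step 3: in state C at pos -2, read 0 -> (C,0)->write 1,move R,goto C. Now: state=C, head=-1, tape[-4..1]=011110 (head:    ^)
Step 4: in state C at pos -1, read 1 -> (C,1)->write 1,move L,goto B. Now: state=B, head=-2, tape[-4..1]=011110 (head:   ^)
Step 5: in state B at pos -2, read 1 -> (B,1)->write 1,move R,goto A. Now: state=A, head=-1, tape[-4..1]=011110 (head:    ^)
Step 6: in state A at pos -1, read 1 -> (A,1)->write 1,move L,goto C. Now: state=C, head=-2, tape[-4..1]=011110 (head:   ^)
Step 7: in state C at pos -2, read 1 -> (C,1)->write 1,move L,goto B. Now: state=B, head=-3, tape[-4..1]=011110 (head:  ^)
Step 8: in state B at pos -3, read 1 -> (B,1)->write 1,move R,goto A. Now: state=A, head=-2, tape[-4..1]=011110 (head:   ^)
Step 9: in state A at pos -2, read 1 -> (A,1)->write 1,move L,goto C. Now: state=C, head=-3, tape[-4..1]=011110 (head:  ^)
Step 10: in state C at pos -3, read 1 -> (C,1)->write 1,move L,goto B. Now: state=B, head=-4, tape[-5..1]=0011110 (head:  ^)
Step 11: in state B at pos -4, read 0 -> (B,0)->write 1,move L,goto H. Now: state=H, head=-5, tape[-6..1]=00111110 (head:  ^)
State H reached at step 11; 11 <= 16 -> yes

Answer: yes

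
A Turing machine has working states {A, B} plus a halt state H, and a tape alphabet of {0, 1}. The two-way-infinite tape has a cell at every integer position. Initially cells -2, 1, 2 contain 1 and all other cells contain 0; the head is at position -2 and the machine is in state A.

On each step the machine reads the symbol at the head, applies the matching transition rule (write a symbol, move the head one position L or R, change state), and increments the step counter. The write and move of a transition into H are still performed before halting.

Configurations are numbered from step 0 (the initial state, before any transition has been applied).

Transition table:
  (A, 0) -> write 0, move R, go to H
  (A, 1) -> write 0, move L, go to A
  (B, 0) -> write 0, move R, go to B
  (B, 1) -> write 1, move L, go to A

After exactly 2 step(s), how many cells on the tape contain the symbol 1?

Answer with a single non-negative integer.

Answer: 2

Derivation:
Step 1: in state A at pos -2, read 1 -> (A,1)->write 0,move L,goto A. Now: state=A, head=-3, tape[-4..3]=00000110 (head:  ^)
Step 2: in state A at pos -3, read 0 -> (A,0)->write 0,move R,goto H. Now: state=H, head=-2, tape[-4..3]=00000110 (head:   ^)
Cells containing 1 after step 2: {1, 2} -> 2 cell(s)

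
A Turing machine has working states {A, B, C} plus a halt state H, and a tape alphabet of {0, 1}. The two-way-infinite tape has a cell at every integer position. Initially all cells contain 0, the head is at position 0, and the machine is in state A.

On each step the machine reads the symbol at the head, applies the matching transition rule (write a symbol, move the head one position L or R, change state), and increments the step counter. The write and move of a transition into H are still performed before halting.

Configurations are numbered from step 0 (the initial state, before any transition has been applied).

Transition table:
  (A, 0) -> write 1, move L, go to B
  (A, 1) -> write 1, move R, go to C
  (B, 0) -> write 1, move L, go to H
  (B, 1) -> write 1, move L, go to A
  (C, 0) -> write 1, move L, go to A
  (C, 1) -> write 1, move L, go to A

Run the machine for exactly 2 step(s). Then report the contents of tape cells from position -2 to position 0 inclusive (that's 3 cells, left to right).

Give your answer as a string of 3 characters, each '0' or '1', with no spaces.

Answer: 011

Derivation:
Step 1: in state A at pos 0, read 0 -> (A,0)->write 1,move L,goto B. Now: state=B, head=-1, tape[-2..1]=0010 (head:  ^)
Step 2: in state B at pos -1, read 0 -> (B,0)->write 1,move L,goto H. Now: state=H, head=-2, tape[-3..1]=00110 (head:  ^)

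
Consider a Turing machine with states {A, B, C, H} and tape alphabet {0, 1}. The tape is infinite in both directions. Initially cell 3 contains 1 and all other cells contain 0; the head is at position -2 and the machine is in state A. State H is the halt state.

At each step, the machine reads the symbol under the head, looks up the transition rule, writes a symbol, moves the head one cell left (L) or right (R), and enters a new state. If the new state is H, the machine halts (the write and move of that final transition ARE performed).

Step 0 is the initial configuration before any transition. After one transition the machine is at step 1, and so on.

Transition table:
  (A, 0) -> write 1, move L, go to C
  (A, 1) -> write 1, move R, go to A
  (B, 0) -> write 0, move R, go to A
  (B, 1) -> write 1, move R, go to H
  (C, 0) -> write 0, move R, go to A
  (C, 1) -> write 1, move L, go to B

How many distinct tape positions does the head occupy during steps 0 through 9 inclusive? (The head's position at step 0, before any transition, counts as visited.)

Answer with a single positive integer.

Answer: 4

Derivation:
Step 1: in state A at pos -2, read 0 -> (A,0)->write 1,move L,goto C. Now: state=C, head=-3, tape[-4..4]=001000010 (head:  ^)
Step 2: in state C at pos -3, read 0 -> (C,0)->write 0,move R,goto A. Now: state=A, head=-2, tape[-4..4]=001000010 (head:   ^)
Step 3: in state A at pos -2, read 1 -> (A,1)->write 1,move R,goto A. Now: state=A, head=-1, tape[-4..4]=001000010 (head:    ^)
Step 4: in state A at pos -1, read 0 -> (A,0)->write 1,move L,goto C. Now: state=C, head=-2, tape[-4..4]=001100010 (head:   ^)
Step 5: in state C at pos -2, read 1 -> (C,1)->write 1,move L,goto B. Now: state=B, head=-3, tape[-4..4]=001100010 (head:  ^)
Step 6: in state B at pos -3, read 0 -> (B,0)->write 0,move R,goto A. Now: state=A, head=-2, tape[-4..4]=001100010 (head:   ^)
Step 7: in state A at pos -2, read 1 -> (A,1)->write 1,move R,goto A. Now: state=A, head=-1, tape[-4..4]=001100010 (head:    ^)
Step 8: in state A at pos -1, read 1 -> (A,1)->write 1,move R,goto A. Now: state=A, head=0, tape[-4..4]=001100010 (head:     ^)
Step 9: in state A at pos 0, read 0 -> (A,0)->write 1,move L,goto C. Now: state=C, head=-1, tape[-4..4]=001110010 (head:    ^)
Head positions at steps 0..9: starting at -2, distinct positions visited = {-3, -2, -1, 0} -> 4 position(s)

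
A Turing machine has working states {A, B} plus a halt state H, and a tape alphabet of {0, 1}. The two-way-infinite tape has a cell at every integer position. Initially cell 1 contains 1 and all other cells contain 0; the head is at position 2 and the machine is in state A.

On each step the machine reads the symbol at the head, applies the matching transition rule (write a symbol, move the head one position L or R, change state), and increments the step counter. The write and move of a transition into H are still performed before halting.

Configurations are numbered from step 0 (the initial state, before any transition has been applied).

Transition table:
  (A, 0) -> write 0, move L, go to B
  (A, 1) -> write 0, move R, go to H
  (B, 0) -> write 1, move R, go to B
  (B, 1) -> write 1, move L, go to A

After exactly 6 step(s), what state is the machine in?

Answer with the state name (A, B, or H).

Step 1: in state A at pos 2, read 0 -> (A,0)->write 0,move L,goto B. Now: state=B, head=1, tape[0..3]=0100 (head:  ^)
Step 2: in state B at pos 1, read 1 -> (B,1)->write 1,move L,goto A. Now: state=A, head=0, tape[-1..3]=00100 (head:  ^)
Step 3: in state A at pos 0, read 0 -> (A,0)->write 0,move L,goto B. Now: state=B, head=-1, tape[-2..3]=000100 (head:  ^)
Step 4: in state B at pos -1, read 0 -> (B,0)->write 1,move R,goto B. Now: state=B, head=0, tape[-2..3]=010100 (head:   ^)
Step 5: in state B at pos 0, read 0 -> (B,0)->write 1,move R,goto B. Now: state=B, head=1, tape[-2..3]=011100 (head:    ^)
Step 6: in state B at pos 1, read 1 -> (B,1)->write 1,move L,goto A. Now: state=A, head=0, tape[-2..3]=011100 (head:   ^)

Answer: A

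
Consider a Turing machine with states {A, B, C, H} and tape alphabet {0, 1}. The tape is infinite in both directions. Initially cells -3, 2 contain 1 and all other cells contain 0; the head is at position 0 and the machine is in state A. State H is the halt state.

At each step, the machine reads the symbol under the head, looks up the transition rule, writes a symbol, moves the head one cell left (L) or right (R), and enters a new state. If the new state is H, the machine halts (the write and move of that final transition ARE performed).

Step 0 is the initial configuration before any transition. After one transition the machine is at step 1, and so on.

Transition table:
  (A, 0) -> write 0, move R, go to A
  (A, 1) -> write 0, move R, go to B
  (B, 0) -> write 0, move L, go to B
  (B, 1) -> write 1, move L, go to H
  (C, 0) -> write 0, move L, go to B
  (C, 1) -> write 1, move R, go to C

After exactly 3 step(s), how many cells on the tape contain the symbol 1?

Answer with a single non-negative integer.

Answer: 1

Derivation:
Step 1: in state A at pos 0, read 0 -> (A,0)->write 0,move R,goto A. Now: state=A, head=1, tape[-4..3]=01000010 (head:      ^)
Step 2: in state A at pos 1, read 0 -> (A,0)->write 0,move R,goto A. Now: state=A, head=2, tape[-4..3]=01000010 (head:       ^)
Step 3: in state A at pos 2, read 1 -> (A,1)->write 0,move R,goto B. Now: state=B, head=3, tape[-4..4]=010000000 (head:        ^)
Cells containing 1 after step 3: {-3} -> 1 cell(s)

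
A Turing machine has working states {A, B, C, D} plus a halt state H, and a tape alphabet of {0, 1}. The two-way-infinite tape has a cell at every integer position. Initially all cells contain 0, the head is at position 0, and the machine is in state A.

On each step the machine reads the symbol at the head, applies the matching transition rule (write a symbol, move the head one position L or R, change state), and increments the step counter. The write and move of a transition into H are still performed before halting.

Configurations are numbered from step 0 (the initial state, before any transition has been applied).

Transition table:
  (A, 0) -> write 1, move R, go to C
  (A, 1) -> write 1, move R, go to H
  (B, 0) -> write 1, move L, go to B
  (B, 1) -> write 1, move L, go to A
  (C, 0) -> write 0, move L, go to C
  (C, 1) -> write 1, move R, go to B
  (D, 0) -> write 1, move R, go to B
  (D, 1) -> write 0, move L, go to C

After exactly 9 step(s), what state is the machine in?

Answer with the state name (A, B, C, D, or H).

Step 1: in state A at pos 0, read 0 -> (A,0)->write 1,move R,goto C. Now: state=C, head=1, tape[-1..2]=0100 (head:   ^)
Step 2: in state C at pos 1, read 0 -> (C,0)->write 0,move L,goto C. Now: state=C, head=0, tape[-1..2]=0100 (head:  ^)
Step 3: in state C at pos 0, read 1 -> (C,1)->write 1,move R,goto B. Now: state=B, head=1, tape[-1..2]=0100 (head:   ^)
Step 4: in state B at pos 1, read 0 -> (B,0)->write 1,move L,goto B. Now: state=B, head=0, tape[-1..2]=0110 (head:  ^)
Step 5: in state B at pos 0, read 1 -> (B,1)->write 1,move L,goto A. Now: state=A, head=-1, tape[-2..2]=00110 (head:  ^)
Step 6: in state A at pos -1, read 0 -> (A,0)->write 1,move R,goto C. Now: state=C, head=0, tape[-2..2]=01110 (head:   ^)
Step 7: in state C at pos 0, read 1 -> (C,1)->write 1,move R,goto B. Now: state=B, head=1, tape[-2..2]=01110 (head:    ^)
Step 8: in state B at pos 1, read 1 -> (B,1)->write 1,move L,goto A. Now: state=A, head=0, tape[-2..2]=01110 (head:   ^)
Step 9: in state A at pos 0, read 1 -> (A,1)->write 1,move R,goto H. Now: state=H, head=1, tape[-2..2]=01110 (head:    ^)

Answer: H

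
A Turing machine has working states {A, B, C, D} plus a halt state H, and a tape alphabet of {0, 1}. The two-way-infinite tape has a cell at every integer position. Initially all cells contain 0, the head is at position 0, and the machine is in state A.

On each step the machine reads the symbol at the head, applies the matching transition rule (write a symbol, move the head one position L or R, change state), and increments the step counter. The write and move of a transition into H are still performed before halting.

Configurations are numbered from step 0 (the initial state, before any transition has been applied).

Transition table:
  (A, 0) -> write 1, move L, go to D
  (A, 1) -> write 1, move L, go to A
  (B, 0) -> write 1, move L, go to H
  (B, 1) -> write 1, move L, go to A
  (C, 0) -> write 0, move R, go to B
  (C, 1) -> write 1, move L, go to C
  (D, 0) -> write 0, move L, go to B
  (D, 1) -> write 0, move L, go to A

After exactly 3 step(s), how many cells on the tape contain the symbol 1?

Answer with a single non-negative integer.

Answer: 2

Derivation:
Step 1: in state A at pos 0, read 0 -> (A,0)->write 1,move L,goto D. Now: state=D, head=-1, tape[-2..1]=0010 (head:  ^)
Step 2: in state D at pos -1, read 0 -> (D,0)->write 0,move L,goto B. Now: state=B, head=-2, tape[-3..1]=00010 (head:  ^)
Step 3: in state B at pos -2, read 0 -> (B,0)->write 1,move L,goto H. Now: state=H, head=-3, tape[-4..1]=001010 (head:  ^)
Cells containing 1 after step 3: {-2, 0} -> 2 cell(s)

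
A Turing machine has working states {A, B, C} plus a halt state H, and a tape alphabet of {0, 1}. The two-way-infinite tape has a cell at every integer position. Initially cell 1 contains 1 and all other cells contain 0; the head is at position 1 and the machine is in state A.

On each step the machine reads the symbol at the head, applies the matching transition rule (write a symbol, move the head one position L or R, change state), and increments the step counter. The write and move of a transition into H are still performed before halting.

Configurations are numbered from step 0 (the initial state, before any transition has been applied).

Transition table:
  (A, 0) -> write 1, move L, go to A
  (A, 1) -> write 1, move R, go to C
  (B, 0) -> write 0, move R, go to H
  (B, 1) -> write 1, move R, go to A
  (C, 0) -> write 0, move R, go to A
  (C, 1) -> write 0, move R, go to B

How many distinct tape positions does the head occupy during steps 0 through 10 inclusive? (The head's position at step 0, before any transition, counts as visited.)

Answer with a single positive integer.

Step 1: in state A at pos 1, read 1 -> (A,1)->write 1,move R,goto C. Now: state=C, head=2, tape[0..3]=0100 (head:   ^)
Step 2: in state C at pos 2, read 0 -> (C,0)->write 0,move R,goto A. Now: state=A, head=3, tape[0..4]=01000 (head:    ^)
Step 3: in state A at pos 3, read 0 -> (A,0)->write 1,move L,goto A. Now: state=A, head=2, tape[0..4]=01010 (head:   ^)
Step 4: in state A at pos 2, read 0 -> (A,0)->write 1,move L,goto A. Now: state=A, head=1, tape[0..4]=01110 (head:  ^)
Step 5: in state A at pos 1, read 1 -> (A,1)->write 1,move R,goto C. Now: state=C, head=2, tape[0..4]=01110 (head:   ^)
Step 6: in state C at pos 2, read 1 -> (C,1)->write 0,move R,goto B. Now: state=B, head=3, tape[0..4]=01010 (head:    ^)
Step 7: in state B at pos 3, read 1 -> (B,1)->write 1,move R,goto A. Now: state=A, head=4, tape[0..5]=010100 (head:     ^)
Step 8: in state A at pos 4, read 0 -> (A,0)->write 1,move L,goto A. Now: state=A, head=3, tape[0..5]=010110 (head:    ^)
Step 9: in state A at pos 3, read 1 -> (A,1)->write 1,move R,goto C. Now: state=C, head=4, tape[0..5]=010110 (head:     ^)
Step 10: in state C at pos 4, read 1 -> (C,1)->write 0,move R,goto B. Now: state=B, head=5, tape[0..6]=0101000 (head:      ^)
Head positions at steps 0..10: starting at 1, distinct positions visited = {1, 2, 3, 4, 5} -> 5 position(s)

Answer: 5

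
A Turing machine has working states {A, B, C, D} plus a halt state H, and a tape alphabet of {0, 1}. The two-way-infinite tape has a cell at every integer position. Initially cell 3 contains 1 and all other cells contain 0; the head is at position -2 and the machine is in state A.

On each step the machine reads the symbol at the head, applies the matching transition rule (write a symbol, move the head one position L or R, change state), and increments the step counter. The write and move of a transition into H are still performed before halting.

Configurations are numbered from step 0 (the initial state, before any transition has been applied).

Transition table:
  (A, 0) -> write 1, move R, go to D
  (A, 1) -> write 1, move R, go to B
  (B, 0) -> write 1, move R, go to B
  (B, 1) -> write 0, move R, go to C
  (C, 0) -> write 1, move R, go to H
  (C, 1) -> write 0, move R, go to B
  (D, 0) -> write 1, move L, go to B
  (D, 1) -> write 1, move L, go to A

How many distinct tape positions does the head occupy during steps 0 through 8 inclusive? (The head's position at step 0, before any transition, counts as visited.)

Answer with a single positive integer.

Answer: 7

Derivation:
Step 1: in state A at pos -2, read 0 -> (A,0)->write 1,move R,goto D. Now: state=D, head=-1, tape[-3..4]=01000010 (head:   ^)
Step 2: in state D at pos -1, read 0 -> (D,0)->write 1,move L,goto B. Now: state=B, head=-2, tape[-3..4]=01100010 (head:  ^)
Step 3: in state B at pos -2, read 1 -> (B,1)->write 0,move R,goto C. Now: state=C, head=-1, tape[-3..4]=00100010 (head:   ^)
Step 4: in state C at pos -1, read 1 -> (C,1)->write 0,move R,goto B. Now: state=B, head=0, tape[-3..4]=00000010 (head:    ^)
Step 5: in state B at pos 0, read 0 -> (B,0)->write 1,move R,goto B. Now: state=B, head=1, tape[-3..4]=00010010 (head:     ^)
Step 6: in state B at pos 1, read 0 -> (B,0)->write 1,move R,goto B. Now: state=B, head=2, tape[-3..4]=00011010 (head:      ^)
Step 7: in state B at pos 2, read 0 -> (B,0)->write 1,move R,goto B. Now: state=B, head=3, tape[-3..4]=00011110 (head:       ^)
Step 8: in state B at pos 3, read 1 -> (B,1)->write 0,move R,goto C. Now: state=C, head=4, tape[-3..5]=000111000 (head:        ^)
Head positions at steps 0..8: starting at -2, distinct positions visited = {-2, -1, 0, 1, 2, 3, 4} -> 7 position(s)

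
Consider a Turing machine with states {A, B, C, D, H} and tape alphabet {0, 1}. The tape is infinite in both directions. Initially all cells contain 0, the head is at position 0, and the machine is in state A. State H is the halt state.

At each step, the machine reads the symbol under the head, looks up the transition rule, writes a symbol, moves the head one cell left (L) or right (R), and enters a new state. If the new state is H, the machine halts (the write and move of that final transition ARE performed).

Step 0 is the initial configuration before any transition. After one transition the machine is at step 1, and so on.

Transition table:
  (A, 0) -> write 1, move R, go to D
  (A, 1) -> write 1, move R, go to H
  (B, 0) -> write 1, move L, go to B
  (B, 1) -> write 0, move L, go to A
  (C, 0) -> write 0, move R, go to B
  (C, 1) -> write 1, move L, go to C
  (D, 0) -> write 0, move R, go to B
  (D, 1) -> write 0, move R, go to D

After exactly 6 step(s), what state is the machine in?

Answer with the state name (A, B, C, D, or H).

Answer: D

Derivation:
Step 1: in state A at pos 0, read 0 -> (A,0)->write 1,move R,goto D. Now: state=D, head=1, tape[-1..2]=0100 (head:   ^)
Step 2: in state D at pos 1, read 0 -> (D,0)->write 0,move R,goto B. Now: state=B, head=2, tape[-1..3]=01000 (head:    ^)
Step 3: in state B at pos 2, read 0 -> (B,0)->write 1,move L,goto B. Now: state=B, head=1, tape[-1..3]=01010 (head:   ^)
Step 4: in state B at pos 1, read 0 -> (B,0)->write 1,move L,goto B. Now: state=B, head=0, tape[-1..3]=01110 (head:  ^)
Step 5: in state B at pos 0, read 1 -> (B,1)->write 0,move L,goto A. Now: state=A, head=-1, tape[-2..3]=000110 (head:  ^)
Step 6: in state A at pos -1, read 0 -> (A,0)->write 1,move R,goto D. Now: state=D, head=0, tape[-2..3]=010110 (head:   ^)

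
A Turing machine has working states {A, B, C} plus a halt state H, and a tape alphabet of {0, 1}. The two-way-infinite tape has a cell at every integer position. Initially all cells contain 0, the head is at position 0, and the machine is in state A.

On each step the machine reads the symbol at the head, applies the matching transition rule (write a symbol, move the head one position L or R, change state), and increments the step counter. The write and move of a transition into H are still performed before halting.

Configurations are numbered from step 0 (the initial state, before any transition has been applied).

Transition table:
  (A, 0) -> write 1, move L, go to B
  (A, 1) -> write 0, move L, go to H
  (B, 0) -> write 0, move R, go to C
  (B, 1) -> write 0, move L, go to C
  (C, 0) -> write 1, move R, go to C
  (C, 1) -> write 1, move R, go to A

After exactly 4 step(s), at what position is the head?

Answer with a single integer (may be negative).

Step 1: in state A at pos 0, read 0 -> (A,0)->write 1,move L,goto B. Now: state=B, head=-1, tape[-2..1]=0010 (head:  ^)
Step 2: in state B at pos -1, read 0 -> (B,0)->write 0,move R,goto C. Now: state=C, head=0, tape[-2..1]=0010 (head:   ^)
Step 3: in state C at pos 0, read 1 -> (C,1)->write 1,move R,goto A. Now: state=A, head=1, tape[-2..2]=00100 (head:    ^)
Step 4: in state A at pos 1, read 0 -> (A,0)->write 1,move L,goto B. Now: state=B, head=0, tape[-2..2]=00110 (head:   ^)

Answer: 0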